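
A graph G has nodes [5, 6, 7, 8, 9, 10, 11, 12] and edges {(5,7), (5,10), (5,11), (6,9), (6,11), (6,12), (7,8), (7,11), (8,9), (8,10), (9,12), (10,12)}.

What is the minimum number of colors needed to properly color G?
Clique number ω(G) = 3 (lower bound: χ ≥ ω).
The clique on [5, 7, 11] has size 3, forcing χ ≥ 3, and the coloring below uses 3 colors, so χ(G) = 3.
A valid 3-coloring: color 1: [9, 10, 11]; color 2: [5, 6, 8]; color 3: [7, 12].

χ(G) = 3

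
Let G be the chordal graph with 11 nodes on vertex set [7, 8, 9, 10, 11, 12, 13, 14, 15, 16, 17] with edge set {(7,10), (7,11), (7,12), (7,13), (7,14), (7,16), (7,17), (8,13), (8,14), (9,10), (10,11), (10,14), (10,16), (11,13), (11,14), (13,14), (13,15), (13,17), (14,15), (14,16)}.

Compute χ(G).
Clique number ω(G) = 4 (lower bound: χ ≥ ω).
The clique on [7, 10, 14, 16] has size 4, forcing χ ≥ 4, and the coloring below uses 4 colors, so χ(G) = 4.
A valid 4-coloring: color 1: [7, 8, 9, 15]; color 2: [12, 14, 17]; color 3: [10, 13]; color 4: [11, 16].

χ(G) = 4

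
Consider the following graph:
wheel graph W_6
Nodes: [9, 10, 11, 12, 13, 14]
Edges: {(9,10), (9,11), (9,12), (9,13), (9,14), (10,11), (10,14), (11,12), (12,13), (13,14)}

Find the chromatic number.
Clique number ω(G) = 3 (lower bound: χ ≥ ω).
Odd cycle [13, 14, 10, 11, 12] needs 3 colors (χ ≥ 3).
Vertex 9 is adjacent to every vertex of [10, 11, 12, 13, 14], which already need 3 colors among themselves, so 9 needs a new color (χ ≥ 4).
The coloring below uses 4 colors, so χ(G) = 4.
A valid 4-coloring: color 1: [9]; color 2: [11, 13]; color 3: [12, 14]; color 4: [10].

χ(G) = 4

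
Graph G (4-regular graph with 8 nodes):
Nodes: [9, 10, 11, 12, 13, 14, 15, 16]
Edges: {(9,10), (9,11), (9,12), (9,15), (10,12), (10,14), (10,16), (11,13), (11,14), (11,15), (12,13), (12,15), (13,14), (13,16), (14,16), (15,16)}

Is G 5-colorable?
Yes, G is 5-colorable

A valid 5-coloring: color 1: [9, 13]; color 2: [11, 12, 16]; color 3: [10, 15]; color 4: [14].
(χ(G) = 3 ≤ 5.)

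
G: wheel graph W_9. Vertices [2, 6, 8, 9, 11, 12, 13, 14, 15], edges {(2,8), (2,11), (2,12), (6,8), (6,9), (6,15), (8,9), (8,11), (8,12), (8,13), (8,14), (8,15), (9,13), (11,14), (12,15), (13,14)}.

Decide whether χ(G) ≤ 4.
Yes, G is 4-colorable

A valid 4-coloring: color 1: [8]; color 2: [2, 9, 14, 15]; color 3: [6, 11, 12, 13].
(χ(G) = 3 ≤ 4.)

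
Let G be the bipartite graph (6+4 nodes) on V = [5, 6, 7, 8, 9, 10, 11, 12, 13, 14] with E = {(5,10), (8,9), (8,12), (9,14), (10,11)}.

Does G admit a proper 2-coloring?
Yes, G is 2-colorable

A valid 2-coloring: color 1: [6, 7, 8, 10, 13, 14]; color 2: [5, 9, 11, 12].
(χ(G) = 2 ≤ 2.)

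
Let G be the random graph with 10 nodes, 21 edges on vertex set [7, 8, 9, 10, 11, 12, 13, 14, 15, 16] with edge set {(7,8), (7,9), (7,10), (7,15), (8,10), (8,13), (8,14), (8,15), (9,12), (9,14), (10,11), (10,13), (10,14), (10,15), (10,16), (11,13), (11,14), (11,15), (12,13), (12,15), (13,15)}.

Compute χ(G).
Clique number ω(G) = 4 (lower bound: χ ≥ ω).
The clique on [8, 10, 13, 15] has size 4, forcing χ ≥ 4, and the coloring below uses 4 colors, so χ(G) = 4.
A valid 4-coloring: color 1: [9, 10]; color 2: [14, 15, 16]; color 3: [7, 13]; color 4: [8, 11, 12].

χ(G) = 4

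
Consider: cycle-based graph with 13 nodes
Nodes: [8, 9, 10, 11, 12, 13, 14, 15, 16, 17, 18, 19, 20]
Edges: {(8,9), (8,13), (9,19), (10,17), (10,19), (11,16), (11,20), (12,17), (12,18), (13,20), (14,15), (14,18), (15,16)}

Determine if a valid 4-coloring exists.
Yes, G is 4-colorable

A valid 4-coloring: color 1: [8, 11, 15, 17, 18, 19]; color 2: [9, 10, 12, 13, 14, 16]; color 3: [20].
(χ(G) = 3 ≤ 4.)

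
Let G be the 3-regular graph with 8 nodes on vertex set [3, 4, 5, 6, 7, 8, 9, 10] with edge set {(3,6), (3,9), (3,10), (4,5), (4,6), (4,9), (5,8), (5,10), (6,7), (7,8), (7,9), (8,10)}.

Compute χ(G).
χ(G) = 3

Clique number ω(G) = 3 (lower bound: χ ≥ ω).
The clique on [5, 8, 10] has size 3, forcing χ ≥ 3, and the coloring below uses 3 colors, so χ(G) = 3.
A valid 3-coloring: color 1: [5, 6, 9]; color 2: [4, 7, 10]; color 3: [3, 8].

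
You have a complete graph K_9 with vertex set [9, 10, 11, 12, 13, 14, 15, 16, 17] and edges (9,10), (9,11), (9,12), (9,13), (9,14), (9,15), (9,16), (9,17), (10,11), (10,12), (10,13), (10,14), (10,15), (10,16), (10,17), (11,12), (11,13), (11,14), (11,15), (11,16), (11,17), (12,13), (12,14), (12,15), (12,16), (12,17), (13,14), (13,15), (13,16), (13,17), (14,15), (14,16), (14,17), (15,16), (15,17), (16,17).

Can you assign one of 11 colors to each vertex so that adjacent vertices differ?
A valid 11-coloring: color 1: [12]; color 2: [16]; color 3: [14]; color 4: [11]; color 5: [17]; color 6: [9]; color 7: [13]; color 8: [15]; color 9: [10].
(χ(G) = 9 ≤ 11.)

Yes, G is 11-colorable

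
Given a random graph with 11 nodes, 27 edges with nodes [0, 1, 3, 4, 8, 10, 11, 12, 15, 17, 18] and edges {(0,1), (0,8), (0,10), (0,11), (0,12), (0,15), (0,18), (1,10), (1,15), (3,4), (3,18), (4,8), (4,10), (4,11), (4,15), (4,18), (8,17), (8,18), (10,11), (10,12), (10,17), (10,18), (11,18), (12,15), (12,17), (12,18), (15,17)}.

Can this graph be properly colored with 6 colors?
A valid 6-coloring: color 1: [1, 17, 18]; color 2: [0, 4]; color 3: [3, 8, 10, 15]; color 4: [11, 12].
(χ(G) = 4 ≤ 6.)

Yes, G is 6-colorable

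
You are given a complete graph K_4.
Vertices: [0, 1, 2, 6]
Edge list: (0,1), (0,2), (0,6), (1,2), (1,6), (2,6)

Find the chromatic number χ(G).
Clique number ω(G) = 4 (lower bound: χ ≥ ω).
The clique on [0, 1, 2, 6] has size 4, forcing χ ≥ 4, and the coloring below uses 4 colors, so χ(G) = 4.
A valid 4-coloring: color 1: [0]; color 2: [2]; color 3: [1]; color 4: [6].

χ(G) = 4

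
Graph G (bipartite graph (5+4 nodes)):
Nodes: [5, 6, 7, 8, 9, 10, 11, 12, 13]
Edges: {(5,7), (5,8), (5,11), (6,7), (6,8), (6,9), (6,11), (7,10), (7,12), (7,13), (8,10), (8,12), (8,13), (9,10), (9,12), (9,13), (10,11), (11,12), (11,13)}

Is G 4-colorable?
A valid 4-coloring: color 1: [7, 8, 9, 11]; color 2: [5, 6, 10, 12, 13].
(χ(G) = 2 ≤ 4.)

Yes, G is 4-colorable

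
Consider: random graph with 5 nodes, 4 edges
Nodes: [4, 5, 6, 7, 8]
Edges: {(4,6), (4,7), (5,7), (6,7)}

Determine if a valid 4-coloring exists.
Yes, G is 4-colorable

A valid 4-coloring: color 1: [7, 8]; color 2: [4, 5]; color 3: [6].
(χ(G) = 3 ≤ 4.)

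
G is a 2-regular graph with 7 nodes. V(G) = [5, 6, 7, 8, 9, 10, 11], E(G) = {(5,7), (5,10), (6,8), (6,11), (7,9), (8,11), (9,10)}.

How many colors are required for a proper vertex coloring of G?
Clique number ω(G) = 3 (lower bound: χ ≥ ω).
The clique on [6, 8, 11] has size 3, forcing χ ≥ 3, and the coloring below uses 3 colors, so χ(G) = 3.
A valid 3-coloring: color 1: [5, 9, 11]; color 2: [7, 8, 10]; color 3: [6].

χ(G) = 3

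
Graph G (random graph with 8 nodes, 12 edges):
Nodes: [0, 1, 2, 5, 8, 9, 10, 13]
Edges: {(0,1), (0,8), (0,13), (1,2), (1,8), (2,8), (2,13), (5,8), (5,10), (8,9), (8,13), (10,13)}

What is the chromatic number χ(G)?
Clique number ω(G) = 3 (lower bound: χ ≥ ω).
The clique on [0, 1, 8] has size 3, forcing χ ≥ 3, and the coloring below uses 3 colors, so χ(G) = 3.
A valid 3-coloring: color 1: [8, 10]; color 2: [1, 5, 9, 13]; color 3: [0, 2].

χ(G) = 3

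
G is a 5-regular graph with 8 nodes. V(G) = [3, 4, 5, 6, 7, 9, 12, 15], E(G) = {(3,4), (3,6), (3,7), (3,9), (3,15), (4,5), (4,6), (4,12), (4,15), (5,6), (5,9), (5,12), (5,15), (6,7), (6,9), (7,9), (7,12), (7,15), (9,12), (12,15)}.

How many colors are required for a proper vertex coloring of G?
Clique number ω(G) = 4 (lower bound: χ ≥ ω).
The clique on [3, 6, 7, 9] has size 4, forcing χ ≥ 4, and the coloring below uses 4 colors, so χ(G) = 4.
A valid 4-coloring: color 1: [9, 15]; color 2: [4, 7]; color 3: [6, 12]; color 4: [3, 5].

χ(G) = 4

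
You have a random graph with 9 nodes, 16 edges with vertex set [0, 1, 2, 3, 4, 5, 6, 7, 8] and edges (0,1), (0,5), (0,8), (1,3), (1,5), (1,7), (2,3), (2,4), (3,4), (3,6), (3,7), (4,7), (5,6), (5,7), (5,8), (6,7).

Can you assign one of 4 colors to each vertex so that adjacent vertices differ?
A valid 4-coloring: color 1: [3, 5]; color 2: [0, 2, 7]; color 3: [1, 4, 6, 8].
(χ(G) = 3 ≤ 4.)

Yes, G is 4-colorable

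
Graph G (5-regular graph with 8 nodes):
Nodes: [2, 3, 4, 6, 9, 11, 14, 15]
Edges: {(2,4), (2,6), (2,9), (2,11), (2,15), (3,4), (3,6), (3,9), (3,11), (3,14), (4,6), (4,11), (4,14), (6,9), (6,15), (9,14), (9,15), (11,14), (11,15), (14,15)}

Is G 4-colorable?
A valid 4-coloring: color 1: [4, 15]; color 2: [9, 11]; color 3: [2, 3]; color 4: [6, 14].
(χ(G) = 4 ≤ 4.)

Yes, G is 4-colorable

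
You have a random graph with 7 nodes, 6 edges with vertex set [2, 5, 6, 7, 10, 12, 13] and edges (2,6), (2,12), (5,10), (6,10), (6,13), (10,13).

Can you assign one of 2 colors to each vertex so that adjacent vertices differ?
The clique on vertices [6, 10, 13] has size 3 > 2, so it alone needs 3 colors.

No, G is not 2-colorable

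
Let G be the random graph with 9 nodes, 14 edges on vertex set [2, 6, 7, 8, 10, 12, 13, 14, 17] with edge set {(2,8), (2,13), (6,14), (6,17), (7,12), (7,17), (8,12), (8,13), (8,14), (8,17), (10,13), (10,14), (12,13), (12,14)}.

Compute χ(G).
χ(G) = 3

Clique number ω(G) = 3 (lower bound: χ ≥ ω).
The clique on [2, 8, 13] has size 3, forcing χ ≥ 3, and the coloring below uses 3 colors, so χ(G) = 3.
A valid 3-coloring: color 1: [6, 7, 8, 10]; color 2: [13, 14, 17]; color 3: [2, 12].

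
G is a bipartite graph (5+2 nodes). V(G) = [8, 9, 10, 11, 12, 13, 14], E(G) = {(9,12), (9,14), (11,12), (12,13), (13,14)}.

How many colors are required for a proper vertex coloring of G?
Clique number ω(G) = 2 (lower bound: χ ≥ ω).
The graph is bipartite (no odd cycle), so 2 colors suffice: χ(G) = 2.
A valid 2-coloring: color 1: [8, 10, 12, 14]; color 2: [9, 11, 13].

χ(G) = 2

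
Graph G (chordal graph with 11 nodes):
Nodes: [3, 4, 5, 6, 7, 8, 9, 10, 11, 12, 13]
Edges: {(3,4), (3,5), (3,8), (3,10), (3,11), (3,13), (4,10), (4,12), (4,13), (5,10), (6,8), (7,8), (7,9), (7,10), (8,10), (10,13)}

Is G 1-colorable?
The clique on vertices [3, 4, 10, 13] has size 4 > 1, so it alone needs 4 colors.

No, G is not 1-colorable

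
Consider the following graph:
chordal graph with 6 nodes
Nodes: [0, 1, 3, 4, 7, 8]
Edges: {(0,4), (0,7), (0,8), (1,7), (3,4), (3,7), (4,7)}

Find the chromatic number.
Clique number ω(G) = 3 (lower bound: χ ≥ ω).
The clique on [0, 4, 7] has size 3, forcing χ ≥ 3, and the coloring below uses 3 colors, so χ(G) = 3.
A valid 3-coloring: color 1: [7, 8]; color 2: [1, 4]; color 3: [0, 3].

χ(G) = 3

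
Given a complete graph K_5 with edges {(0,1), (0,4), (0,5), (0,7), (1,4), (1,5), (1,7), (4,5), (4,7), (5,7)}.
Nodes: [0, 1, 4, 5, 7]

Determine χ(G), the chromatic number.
χ(G) = 5

Clique number ω(G) = 5 (lower bound: χ ≥ ω).
The clique on [0, 1, 4, 5, 7] has size 5, forcing χ ≥ 5, and the coloring below uses 5 colors, so χ(G) = 5.
A valid 5-coloring: color 1: [0]; color 2: [7]; color 3: [4]; color 4: [5]; color 5: [1].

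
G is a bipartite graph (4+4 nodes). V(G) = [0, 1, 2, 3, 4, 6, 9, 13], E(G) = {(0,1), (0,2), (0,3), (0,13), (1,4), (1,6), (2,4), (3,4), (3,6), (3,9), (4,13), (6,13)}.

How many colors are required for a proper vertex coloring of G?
Clique number ω(G) = 2 (lower bound: χ ≥ ω).
The graph is bipartite (no odd cycle), so 2 colors suffice: χ(G) = 2.
A valid 2-coloring: color 1: [0, 4, 6, 9]; color 2: [1, 2, 3, 13].

χ(G) = 2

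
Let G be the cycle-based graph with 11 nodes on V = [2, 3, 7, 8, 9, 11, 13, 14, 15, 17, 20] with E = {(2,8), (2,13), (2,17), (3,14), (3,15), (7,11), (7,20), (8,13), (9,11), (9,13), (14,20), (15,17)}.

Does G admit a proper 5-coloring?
A valid 5-coloring: color 1: [2, 7, 9, 14, 15]; color 2: [3, 11, 13, 17, 20]; color 3: [8].
(χ(G) = 3 ≤ 5.)

Yes, G is 5-colorable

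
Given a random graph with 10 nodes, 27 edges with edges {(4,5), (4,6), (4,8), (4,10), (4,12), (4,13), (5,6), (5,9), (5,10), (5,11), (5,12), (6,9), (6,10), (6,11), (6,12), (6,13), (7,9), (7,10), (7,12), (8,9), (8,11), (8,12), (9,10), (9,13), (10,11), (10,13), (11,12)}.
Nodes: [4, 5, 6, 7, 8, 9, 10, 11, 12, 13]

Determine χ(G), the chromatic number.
Clique number ω(G) = 4 (lower bound: χ ≥ ω).
The clique on [6, 9, 10, 13] has size 4, forcing χ ≥ 4, and the coloring below uses 4 colors, so χ(G) = 4.
A valid 4-coloring: color 1: [6, 7, 8]; color 2: [10, 12]; color 3: [4, 9, 11]; color 4: [5, 13].

χ(G) = 4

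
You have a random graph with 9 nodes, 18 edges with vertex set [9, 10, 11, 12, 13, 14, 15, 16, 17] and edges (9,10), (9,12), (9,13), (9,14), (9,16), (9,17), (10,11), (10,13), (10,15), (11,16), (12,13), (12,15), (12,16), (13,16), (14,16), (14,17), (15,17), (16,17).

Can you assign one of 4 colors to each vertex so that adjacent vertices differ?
A valid 4-coloring: color 1: [10, 16]; color 2: [9, 11, 15]; color 3: [13, 17]; color 4: [12, 14].
(χ(G) = 4 ≤ 4.)

Yes, G is 4-colorable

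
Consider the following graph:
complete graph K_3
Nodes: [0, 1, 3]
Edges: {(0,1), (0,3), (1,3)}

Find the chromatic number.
Clique number ω(G) = 3 (lower bound: χ ≥ ω).
The clique on [0, 1, 3] has size 3, forcing χ ≥ 3, and the coloring below uses 3 colors, so χ(G) = 3.
A valid 3-coloring: color 1: [0]; color 2: [1]; color 3: [3].

χ(G) = 3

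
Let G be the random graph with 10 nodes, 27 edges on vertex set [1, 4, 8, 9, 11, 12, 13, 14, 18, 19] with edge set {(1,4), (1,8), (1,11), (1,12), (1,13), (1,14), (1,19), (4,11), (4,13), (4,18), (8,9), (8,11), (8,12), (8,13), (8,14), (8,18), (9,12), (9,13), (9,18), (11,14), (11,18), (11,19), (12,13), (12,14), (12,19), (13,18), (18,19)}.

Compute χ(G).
χ(G) = 5

Clique number ω(G) = 4 (lower bound: χ ≥ ω).
Suppose a proper 4-coloring c exists. The clique [1, 8, 11, 14] takes 4 distinct colors; by symmetry let c(1) = 1, c(8) = 2, c(11) = 3, c(14) = 4.
- Vertex 12: neighbors [1, 8, 14] already have colors [1, 2, 4] ⇒ c(12) = 3.
- Vertex 13: neighbors [1, 8, 12] already have colors [1, 2, 3] ⇒ c(13) = 4.
- Vertex 18: neighbors [8, 11, 13] already have colors [2, 3, 4] ⇒ c(18) = 1.
- Vertex 9: neighbors [18, 8, 12, 13] already have colors [1, 2, 3, 4] — all 4 colors blocked. Contradiction.
The forced assignments end in a contradiction, so G has no proper 4-coloring (χ ≥ 5).
The coloring below uses 5 colors, so χ(G) = 5.
A valid 5-coloring: color 1: [4, 8, 19]; color 2: [1, 18]; color 3: [11, 12]; color 4: [13, 14]; color 5: [9].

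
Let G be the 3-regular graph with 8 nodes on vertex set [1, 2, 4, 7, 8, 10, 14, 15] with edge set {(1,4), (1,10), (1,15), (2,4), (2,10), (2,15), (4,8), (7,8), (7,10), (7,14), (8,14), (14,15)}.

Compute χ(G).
Clique number ω(G) = 3 (lower bound: χ ≥ ω).
The clique on [7, 8, 14] has size 3, forcing χ ≥ 3, and the coloring below uses 3 colors, so χ(G) = 3.
A valid 3-coloring: color 1: [1, 2, 7]; color 2: [8, 10, 15]; color 3: [4, 14].

χ(G) = 3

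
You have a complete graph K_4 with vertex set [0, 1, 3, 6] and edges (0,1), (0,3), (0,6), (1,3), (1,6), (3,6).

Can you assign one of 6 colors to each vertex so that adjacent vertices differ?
Yes, G is 6-colorable

A valid 6-coloring: color 1: [0]; color 2: [6]; color 3: [1]; color 4: [3].
(χ(G) = 4 ≤ 6.)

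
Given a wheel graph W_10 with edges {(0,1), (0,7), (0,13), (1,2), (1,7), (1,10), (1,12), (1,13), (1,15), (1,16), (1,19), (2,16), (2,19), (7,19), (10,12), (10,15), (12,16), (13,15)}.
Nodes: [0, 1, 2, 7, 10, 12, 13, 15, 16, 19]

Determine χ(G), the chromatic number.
χ(G) = 4

Clique number ω(G) = 3 (lower bound: χ ≥ ω).
Odd cycle [15, 10, 12, 16, 2, 19, 7, 0, 13] needs 3 colors (χ ≥ 3).
Vertex 1 is adjacent to every vertex of [0, 2, 7, 10, 12, 13, 15, 16, 19], which already need 3 colors among themselves, so 1 needs a new color (χ ≥ 4).
The coloring below uses 4 colors, so χ(G) = 4.
A valid 4-coloring: color 1: [1]; color 2: [0, 2, 12, 15]; color 3: [10, 13, 16, 19]; color 4: [7].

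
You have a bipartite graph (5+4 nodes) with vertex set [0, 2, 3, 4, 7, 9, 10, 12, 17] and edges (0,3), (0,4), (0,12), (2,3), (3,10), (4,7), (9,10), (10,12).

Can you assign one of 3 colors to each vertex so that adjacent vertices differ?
Yes, G is 3-colorable

A valid 3-coloring: color 1: [0, 2, 7, 10, 17]; color 2: [3, 4, 9, 12].
(χ(G) = 2 ≤ 3.)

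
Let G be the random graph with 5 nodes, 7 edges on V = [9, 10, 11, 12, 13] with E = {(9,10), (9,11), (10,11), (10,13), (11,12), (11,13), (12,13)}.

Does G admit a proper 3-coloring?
Yes, G is 3-colorable

A valid 3-coloring: color 1: [11]; color 2: [9, 13]; color 3: [10, 12].
(χ(G) = 3 ≤ 3.)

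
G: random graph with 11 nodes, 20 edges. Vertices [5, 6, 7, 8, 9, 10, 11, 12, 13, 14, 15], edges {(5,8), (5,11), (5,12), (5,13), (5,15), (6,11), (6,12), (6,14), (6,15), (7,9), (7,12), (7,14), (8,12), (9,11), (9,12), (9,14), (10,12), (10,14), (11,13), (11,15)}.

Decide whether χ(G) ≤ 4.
A valid 4-coloring: color 1: [11, 12, 14]; color 2: [5, 6, 9, 10]; color 3: [7, 8, 13, 15].
(χ(G) = 3 ≤ 4.)

Yes, G is 4-colorable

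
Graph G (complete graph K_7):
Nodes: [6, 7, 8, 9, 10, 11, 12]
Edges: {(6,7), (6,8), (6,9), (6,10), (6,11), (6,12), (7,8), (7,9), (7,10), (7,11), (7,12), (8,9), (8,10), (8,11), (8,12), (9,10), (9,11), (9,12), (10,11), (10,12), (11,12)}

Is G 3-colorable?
No, G is not 3-colorable

The clique on vertices [6, 7, 8, 9, 10, 11, 12] has size 7 > 3, so it alone needs 7 colors.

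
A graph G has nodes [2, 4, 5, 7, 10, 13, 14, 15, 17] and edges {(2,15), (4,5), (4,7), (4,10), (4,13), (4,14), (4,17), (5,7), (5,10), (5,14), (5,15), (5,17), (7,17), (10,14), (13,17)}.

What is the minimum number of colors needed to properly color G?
Clique number ω(G) = 4 (lower bound: χ ≥ ω).
The clique on [4, 5, 7, 17] has size 4, forcing χ ≥ 4, and the coloring below uses 4 colors, so χ(G) = 4.
A valid 4-coloring: color 1: [4, 15]; color 2: [2, 5, 13]; color 3: [10, 17]; color 4: [7, 14].

χ(G) = 4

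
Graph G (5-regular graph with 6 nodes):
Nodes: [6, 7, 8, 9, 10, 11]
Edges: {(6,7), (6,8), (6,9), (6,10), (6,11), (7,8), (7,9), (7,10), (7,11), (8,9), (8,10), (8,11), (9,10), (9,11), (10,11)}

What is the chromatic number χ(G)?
Clique number ω(G) = 6 (lower bound: χ ≥ ω).
The clique on [6, 7, 8, 9, 10, 11] has size 6, forcing χ ≥ 6, and the coloring below uses 6 colors, so χ(G) = 6.
A valid 6-coloring: color 1: [8]; color 2: [10]; color 3: [11]; color 4: [6]; color 5: [9]; color 6: [7].

χ(G) = 6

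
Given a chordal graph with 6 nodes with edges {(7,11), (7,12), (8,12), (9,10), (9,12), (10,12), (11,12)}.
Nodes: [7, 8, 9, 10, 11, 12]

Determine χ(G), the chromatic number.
Clique number ω(G) = 3 (lower bound: χ ≥ ω).
The clique on [9, 10, 12] has size 3, forcing χ ≥ 3, and the coloring below uses 3 colors, so χ(G) = 3.
A valid 3-coloring: color 1: [12]; color 2: [8, 10, 11]; color 3: [7, 9].

χ(G) = 3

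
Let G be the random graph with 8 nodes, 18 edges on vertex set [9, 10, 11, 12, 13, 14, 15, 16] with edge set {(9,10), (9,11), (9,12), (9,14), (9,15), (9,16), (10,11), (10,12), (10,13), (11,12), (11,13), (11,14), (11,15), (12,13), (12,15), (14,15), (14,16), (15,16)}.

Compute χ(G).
Clique number ω(G) = 4 (lower bound: χ ≥ ω).
The clique on [9, 14, 15, 16] has size 4, forcing χ ≥ 4, and the coloring below uses 4 colors, so χ(G) = 4.
A valid 4-coloring: color 1: [11, 16]; color 2: [9, 13]; color 3: [10, 15]; color 4: [12, 14].

χ(G) = 4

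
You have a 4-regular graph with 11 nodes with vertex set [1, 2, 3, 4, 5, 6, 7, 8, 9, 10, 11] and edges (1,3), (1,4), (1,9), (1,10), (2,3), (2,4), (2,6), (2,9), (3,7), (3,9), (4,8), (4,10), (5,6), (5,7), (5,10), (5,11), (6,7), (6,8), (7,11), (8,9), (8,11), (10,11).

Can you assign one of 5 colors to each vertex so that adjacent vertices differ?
Yes, G is 5-colorable

A valid 5-coloring: color 1: [1, 2, 5, 8]; color 2: [3, 4, 6, 11]; color 3: [7, 9, 10].
(χ(G) = 3 ≤ 5.)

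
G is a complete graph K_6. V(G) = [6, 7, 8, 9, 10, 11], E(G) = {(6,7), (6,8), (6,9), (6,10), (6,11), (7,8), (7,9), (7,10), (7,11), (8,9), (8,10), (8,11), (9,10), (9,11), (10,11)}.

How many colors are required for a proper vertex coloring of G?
χ(G) = 6

Clique number ω(G) = 6 (lower bound: χ ≥ ω).
The clique on [6, 7, 8, 9, 10, 11] has size 6, forcing χ ≥ 6, and the coloring below uses 6 colors, so χ(G) = 6.
A valid 6-coloring: color 1: [11]; color 2: [10]; color 3: [8]; color 4: [7]; color 5: [6]; color 6: [9].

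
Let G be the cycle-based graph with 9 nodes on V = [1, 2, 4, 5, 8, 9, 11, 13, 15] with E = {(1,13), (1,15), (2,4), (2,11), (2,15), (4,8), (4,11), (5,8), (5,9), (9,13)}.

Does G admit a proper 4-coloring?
A valid 4-coloring: color 1: [4, 5, 13, 15]; color 2: [1, 2, 8, 9]; color 3: [11].
(χ(G) = 3 ≤ 4.)

Yes, G is 4-colorable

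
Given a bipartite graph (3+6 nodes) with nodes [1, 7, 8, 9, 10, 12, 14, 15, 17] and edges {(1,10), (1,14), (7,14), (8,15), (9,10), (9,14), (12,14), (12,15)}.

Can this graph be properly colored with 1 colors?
Edge (8,15) forces its endpoints to differ, so 1 color is not enough.

No, G is not 1-colorable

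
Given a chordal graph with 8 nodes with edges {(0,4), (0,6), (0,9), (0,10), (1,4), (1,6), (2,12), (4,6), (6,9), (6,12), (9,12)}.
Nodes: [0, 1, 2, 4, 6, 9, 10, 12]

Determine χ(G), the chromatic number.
χ(G) = 3

Clique number ω(G) = 3 (lower bound: χ ≥ ω).
The clique on [0, 6, 9] has size 3, forcing χ ≥ 3, and the coloring below uses 3 colors, so χ(G) = 3.
A valid 3-coloring: color 1: [2, 6, 10]; color 2: [0, 1, 12]; color 3: [4, 9].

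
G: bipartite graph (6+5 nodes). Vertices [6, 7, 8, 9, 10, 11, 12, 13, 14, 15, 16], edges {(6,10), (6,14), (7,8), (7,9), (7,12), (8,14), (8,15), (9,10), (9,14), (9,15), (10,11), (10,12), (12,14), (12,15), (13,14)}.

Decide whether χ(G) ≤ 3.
A valid 3-coloring: color 1: [7, 10, 14, 15, 16]; color 2: [6, 8, 9, 11, 12, 13].
(χ(G) = 2 ≤ 3.)

Yes, G is 3-colorable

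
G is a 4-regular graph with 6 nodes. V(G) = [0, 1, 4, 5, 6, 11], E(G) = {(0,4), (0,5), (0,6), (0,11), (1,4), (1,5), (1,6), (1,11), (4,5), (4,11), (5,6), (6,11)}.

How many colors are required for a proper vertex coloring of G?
Clique number ω(G) = 3 (lower bound: χ ≥ ω).
The clique on [0, 4, 11] has size 3, forcing χ ≥ 3, and the coloring below uses 3 colors, so χ(G) = 3.
A valid 3-coloring: color 1: [4, 6]; color 2: [5, 11]; color 3: [0, 1].

χ(G) = 3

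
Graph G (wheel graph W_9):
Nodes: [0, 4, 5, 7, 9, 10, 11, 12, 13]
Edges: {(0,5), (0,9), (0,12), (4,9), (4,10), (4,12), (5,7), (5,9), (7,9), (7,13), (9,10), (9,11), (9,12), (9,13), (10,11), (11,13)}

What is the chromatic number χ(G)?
Clique number ω(G) = 3 (lower bound: χ ≥ ω).
The clique on [0, 9, 12] has size 3, forcing χ ≥ 3, and the coloring below uses 3 colors, so χ(G) = 3.
A valid 3-coloring: color 1: [9]; color 2: [0, 4, 7, 11]; color 3: [5, 10, 12, 13].

χ(G) = 3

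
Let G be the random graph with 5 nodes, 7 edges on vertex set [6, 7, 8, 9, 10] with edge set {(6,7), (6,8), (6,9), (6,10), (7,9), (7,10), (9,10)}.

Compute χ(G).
Clique number ω(G) = 4 (lower bound: χ ≥ ω).
The clique on [6, 7, 9, 10] has size 4, forcing χ ≥ 4, and the coloring below uses 4 colors, so χ(G) = 4.
A valid 4-coloring: color 1: [6]; color 2: [7, 8]; color 3: [9]; color 4: [10].

χ(G) = 4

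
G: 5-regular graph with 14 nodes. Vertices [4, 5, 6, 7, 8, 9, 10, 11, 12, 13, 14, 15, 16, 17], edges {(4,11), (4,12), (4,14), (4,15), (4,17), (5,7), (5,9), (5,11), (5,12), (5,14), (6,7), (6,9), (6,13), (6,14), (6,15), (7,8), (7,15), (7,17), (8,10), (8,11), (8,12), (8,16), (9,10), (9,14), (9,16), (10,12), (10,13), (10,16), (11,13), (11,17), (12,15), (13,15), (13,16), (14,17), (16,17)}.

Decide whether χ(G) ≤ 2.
The clique on vertices [4, 11, 17] has size 3 > 2, so it alone needs 3 colors.

No, G is not 2-colorable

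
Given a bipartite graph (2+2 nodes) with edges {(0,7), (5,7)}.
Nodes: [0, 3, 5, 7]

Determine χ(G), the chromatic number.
Clique number ω(G) = 2 (lower bound: χ ≥ ω).
The graph is bipartite (no odd cycle), so 2 colors suffice: χ(G) = 2.
A valid 2-coloring: color 1: [3, 7]; color 2: [0, 5].

χ(G) = 2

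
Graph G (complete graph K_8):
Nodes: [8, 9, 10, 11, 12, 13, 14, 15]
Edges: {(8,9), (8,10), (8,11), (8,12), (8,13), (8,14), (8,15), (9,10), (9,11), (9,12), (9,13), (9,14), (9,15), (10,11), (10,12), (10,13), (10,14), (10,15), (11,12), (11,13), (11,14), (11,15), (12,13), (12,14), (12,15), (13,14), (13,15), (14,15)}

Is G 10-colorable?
Yes, G is 10-colorable

A valid 10-coloring: color 1: [15]; color 2: [14]; color 3: [9]; color 4: [8]; color 5: [10]; color 6: [13]; color 7: [11]; color 8: [12].
(χ(G) = 8 ≤ 10.)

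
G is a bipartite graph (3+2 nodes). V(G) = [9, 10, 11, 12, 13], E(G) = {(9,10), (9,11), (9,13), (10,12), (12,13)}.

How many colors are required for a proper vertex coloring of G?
Clique number ω(G) = 2 (lower bound: χ ≥ ω).
The graph is bipartite (no odd cycle), so 2 colors suffice: χ(G) = 2.
A valid 2-coloring: color 1: [9, 12]; color 2: [10, 11, 13].

χ(G) = 2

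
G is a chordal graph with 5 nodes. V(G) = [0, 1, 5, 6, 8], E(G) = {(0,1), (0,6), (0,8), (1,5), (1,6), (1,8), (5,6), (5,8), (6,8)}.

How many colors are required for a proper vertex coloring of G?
Clique number ω(G) = 4 (lower bound: χ ≥ ω).
The clique on [0, 1, 6, 8] has size 4, forcing χ ≥ 4, and the coloring below uses 4 colors, so χ(G) = 4.
A valid 4-coloring: color 1: [1]; color 2: [6]; color 3: [8]; color 4: [0, 5].

χ(G) = 4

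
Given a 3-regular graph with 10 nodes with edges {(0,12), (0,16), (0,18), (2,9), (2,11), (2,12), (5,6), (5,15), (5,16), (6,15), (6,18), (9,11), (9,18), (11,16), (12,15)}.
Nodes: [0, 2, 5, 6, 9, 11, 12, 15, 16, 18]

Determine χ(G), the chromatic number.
Clique number ω(G) = 3 (lower bound: χ ≥ ω).
The clique on [2, 9, 11] has size 3, forcing χ ≥ 3, and the coloring below uses 3 colors, so χ(G) = 3.
A valid 3-coloring: color 1: [6, 11, 12]; color 2: [2, 15, 16, 18]; color 3: [0, 5, 9].

χ(G) = 3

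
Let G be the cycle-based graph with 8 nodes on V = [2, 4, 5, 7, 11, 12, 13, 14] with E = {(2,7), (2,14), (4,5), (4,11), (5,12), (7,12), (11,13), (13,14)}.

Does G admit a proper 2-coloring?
Yes, G is 2-colorable

A valid 2-coloring: color 1: [5, 7, 11, 14]; color 2: [2, 4, 12, 13].
(χ(G) = 2 ≤ 2.)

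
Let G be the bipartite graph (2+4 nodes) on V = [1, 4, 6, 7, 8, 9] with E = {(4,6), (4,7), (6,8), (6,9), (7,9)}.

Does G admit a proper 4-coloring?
Yes, G is 4-colorable

A valid 4-coloring: color 1: [1, 6, 7]; color 2: [4, 8, 9].
(χ(G) = 2 ≤ 4.)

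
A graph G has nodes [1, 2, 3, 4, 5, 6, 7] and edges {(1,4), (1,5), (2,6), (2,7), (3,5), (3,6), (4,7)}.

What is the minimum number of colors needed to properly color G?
χ(G) = 3

Clique number ω(G) = 2 (lower bound: χ ≥ ω).
Odd cycle [1, 5, 3, 6, 2, 7, 4] needs 3 colors (χ ≥ 3).
The coloring below uses 3 colors, so χ(G) = 3.
A valid 3-coloring: color 1: [1, 3, 7]; color 2: [4, 5, 6]; color 3: [2].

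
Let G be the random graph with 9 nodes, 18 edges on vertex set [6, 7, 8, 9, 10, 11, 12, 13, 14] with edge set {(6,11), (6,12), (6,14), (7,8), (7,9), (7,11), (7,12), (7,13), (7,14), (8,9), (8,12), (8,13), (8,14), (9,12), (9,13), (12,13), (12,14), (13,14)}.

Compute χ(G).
χ(G) = 5

Clique number ω(G) = 5 (lower bound: χ ≥ ω).
The clique on [7, 8, 9, 12, 13] has size 5, forcing χ ≥ 5, and the coloring below uses 5 colors, so χ(G) = 5.
A valid 5-coloring: color 1: [6, 7, 10]; color 2: [11, 12]; color 3: [9, 14]; color 4: [13]; color 5: [8].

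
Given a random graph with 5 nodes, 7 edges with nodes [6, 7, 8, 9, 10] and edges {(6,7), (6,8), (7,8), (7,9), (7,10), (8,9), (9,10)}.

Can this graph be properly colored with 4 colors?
A valid 4-coloring: color 1: [7]; color 2: [8, 10]; color 3: [6, 9].
(χ(G) = 3 ≤ 4.)

Yes, G is 4-colorable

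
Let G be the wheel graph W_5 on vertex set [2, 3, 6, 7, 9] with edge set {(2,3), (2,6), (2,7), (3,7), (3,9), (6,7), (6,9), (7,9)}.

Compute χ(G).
χ(G) = 3

Clique number ω(G) = 3 (lower bound: χ ≥ ω).
The clique on [3, 7, 9] has size 3, forcing χ ≥ 3, and the coloring below uses 3 colors, so χ(G) = 3.
A valid 3-coloring: color 1: [7]; color 2: [2, 9]; color 3: [3, 6].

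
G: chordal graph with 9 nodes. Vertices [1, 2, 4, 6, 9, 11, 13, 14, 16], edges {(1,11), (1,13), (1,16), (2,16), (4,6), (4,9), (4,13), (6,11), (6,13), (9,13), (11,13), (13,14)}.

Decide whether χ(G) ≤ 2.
No, G is not 2-colorable

The clique on vertices [1, 11, 13] has size 3 > 2, so it alone needs 3 colors.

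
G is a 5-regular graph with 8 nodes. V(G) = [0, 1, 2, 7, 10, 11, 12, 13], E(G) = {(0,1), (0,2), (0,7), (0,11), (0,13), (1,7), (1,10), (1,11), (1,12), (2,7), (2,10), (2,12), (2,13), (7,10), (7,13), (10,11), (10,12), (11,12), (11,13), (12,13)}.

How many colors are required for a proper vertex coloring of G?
χ(G) = 4

Clique number ω(G) = 4 (lower bound: χ ≥ ω).
The clique on [0, 2, 7, 13] has size 4, forcing χ ≥ 4, and the coloring below uses 4 colors, so χ(G) = 4.
A valid 4-coloring: color 1: [0, 12]; color 2: [1, 2]; color 3: [7, 11]; color 4: [10, 13].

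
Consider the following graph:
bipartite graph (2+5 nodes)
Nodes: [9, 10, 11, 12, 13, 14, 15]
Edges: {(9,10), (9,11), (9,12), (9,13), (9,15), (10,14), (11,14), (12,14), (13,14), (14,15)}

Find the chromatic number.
Clique number ω(G) = 2 (lower bound: χ ≥ ω).
The graph is bipartite (no odd cycle), so 2 colors suffice: χ(G) = 2.
A valid 2-coloring: color 1: [9, 14]; color 2: [10, 11, 12, 13, 15].

χ(G) = 2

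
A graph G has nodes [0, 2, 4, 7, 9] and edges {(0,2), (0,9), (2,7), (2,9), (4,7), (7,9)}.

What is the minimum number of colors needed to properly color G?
χ(G) = 3

Clique number ω(G) = 3 (lower bound: χ ≥ ω).
The clique on [0, 2, 9] has size 3, forcing χ ≥ 3, and the coloring below uses 3 colors, so χ(G) = 3.
A valid 3-coloring: color 1: [2, 4]; color 2: [0, 7]; color 3: [9].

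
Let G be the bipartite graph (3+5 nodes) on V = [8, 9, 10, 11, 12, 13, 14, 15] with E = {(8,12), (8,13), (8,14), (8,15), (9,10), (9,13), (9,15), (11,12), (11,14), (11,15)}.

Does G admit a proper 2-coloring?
Yes, G is 2-colorable

A valid 2-coloring: color 1: [8, 9, 11]; color 2: [10, 12, 13, 14, 15].
(χ(G) = 2 ≤ 2.)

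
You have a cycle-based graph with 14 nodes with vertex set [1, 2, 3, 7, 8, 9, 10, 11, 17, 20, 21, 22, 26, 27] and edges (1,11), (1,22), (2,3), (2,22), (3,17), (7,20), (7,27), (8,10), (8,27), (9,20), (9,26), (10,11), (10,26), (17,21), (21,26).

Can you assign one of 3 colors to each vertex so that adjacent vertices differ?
Yes, G is 3-colorable

A valid 3-coloring: color 1: [1, 2, 7, 9, 10, 17]; color 2: [3, 8, 11, 20, 22, 26]; color 3: [21, 27].
(χ(G) = 3 ≤ 3.)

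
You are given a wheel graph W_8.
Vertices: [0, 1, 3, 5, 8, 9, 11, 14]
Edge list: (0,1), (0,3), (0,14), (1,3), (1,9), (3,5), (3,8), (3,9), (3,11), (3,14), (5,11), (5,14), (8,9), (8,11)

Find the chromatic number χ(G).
χ(G) = 4

Clique number ω(G) = 3 (lower bound: χ ≥ ω).
Odd cycle [8, 9, 1, 0, 14, 5, 11] needs 3 colors (χ ≥ 3).
Vertex 3 is adjacent to every vertex of [0, 1, 5, 8, 9, 11, 14], which already need 3 colors among themselves, so 3 needs a new color (χ ≥ 4).
The coloring below uses 4 colors, so χ(G) = 4.
A valid 4-coloring: color 1: [3]; color 2: [1, 5, 8]; color 3: [0, 9, 11]; color 4: [14].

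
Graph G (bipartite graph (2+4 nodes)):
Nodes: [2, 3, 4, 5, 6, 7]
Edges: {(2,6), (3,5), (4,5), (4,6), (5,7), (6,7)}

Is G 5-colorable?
A valid 5-coloring: color 1: [5, 6]; color 2: [2, 3, 4, 7].
(χ(G) = 2 ≤ 5.)

Yes, G is 5-colorable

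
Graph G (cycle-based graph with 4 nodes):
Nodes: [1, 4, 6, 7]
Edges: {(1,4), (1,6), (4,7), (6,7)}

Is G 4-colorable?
Yes, G is 4-colorable

A valid 4-coloring: color 1: [1, 7]; color 2: [4, 6].
(χ(G) = 2 ≤ 4.)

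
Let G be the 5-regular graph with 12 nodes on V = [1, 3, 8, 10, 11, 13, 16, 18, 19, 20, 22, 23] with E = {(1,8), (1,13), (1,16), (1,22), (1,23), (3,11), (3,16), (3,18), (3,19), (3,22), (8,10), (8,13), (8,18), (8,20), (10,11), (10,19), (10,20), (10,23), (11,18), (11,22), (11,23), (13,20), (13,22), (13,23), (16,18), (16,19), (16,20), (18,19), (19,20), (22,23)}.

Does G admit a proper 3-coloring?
No, G is not 3-colorable

The clique on vertices [1, 13, 22, 23] has size 4 > 3, so it alone needs 4 colors.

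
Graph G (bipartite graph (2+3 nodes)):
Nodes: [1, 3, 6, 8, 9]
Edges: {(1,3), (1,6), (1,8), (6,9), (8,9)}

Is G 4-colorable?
Yes, G is 4-colorable

A valid 4-coloring: color 1: [1, 9]; color 2: [3, 6, 8].
(χ(G) = 2 ≤ 4.)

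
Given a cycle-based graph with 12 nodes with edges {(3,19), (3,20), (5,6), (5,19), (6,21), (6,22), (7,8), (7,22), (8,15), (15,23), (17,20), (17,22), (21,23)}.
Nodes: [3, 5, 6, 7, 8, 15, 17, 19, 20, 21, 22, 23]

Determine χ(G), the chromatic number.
χ(G) = 3

Clique number ω(G) = 2 (lower bound: χ ≥ ω).
Odd cycle [17, 20, 3, 19, 5, 6, 22] needs 3 colors (χ ≥ 3).
The coloring below uses 3 colors, so χ(G) = 3.
A valid 3-coloring: color 1: [8, 19, 20, 21, 22]; color 2: [3, 6, 7, 17, 23]; color 3: [5, 15].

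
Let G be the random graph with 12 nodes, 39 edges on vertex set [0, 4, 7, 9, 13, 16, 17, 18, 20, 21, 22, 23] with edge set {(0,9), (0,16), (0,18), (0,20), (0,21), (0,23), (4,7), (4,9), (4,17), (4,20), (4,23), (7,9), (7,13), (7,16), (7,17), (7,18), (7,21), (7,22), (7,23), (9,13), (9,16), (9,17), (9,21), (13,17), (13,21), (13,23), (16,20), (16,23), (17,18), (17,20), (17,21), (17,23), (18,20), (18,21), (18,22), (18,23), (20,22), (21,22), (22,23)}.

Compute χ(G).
Clique number ω(G) = 5 (lower bound: χ ≥ ω).
The clique on [7, 9, 13, 17, 21] has size 5, forcing χ ≥ 5, and the coloring below uses 5 colors, so χ(G) = 5.
A valid 5-coloring: color 1: [7, 20]; color 2: [16, 17, 22]; color 3: [21, 23]; color 4: [9, 18]; color 5: [0, 4, 13].

χ(G) = 5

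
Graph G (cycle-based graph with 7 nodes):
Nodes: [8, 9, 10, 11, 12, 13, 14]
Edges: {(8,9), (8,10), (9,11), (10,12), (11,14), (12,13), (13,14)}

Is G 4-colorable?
A valid 4-coloring: color 1: [10, 11, 13]; color 2: [9, 12, 14]; color 3: [8].
(χ(G) = 3 ≤ 4.)

Yes, G is 4-colorable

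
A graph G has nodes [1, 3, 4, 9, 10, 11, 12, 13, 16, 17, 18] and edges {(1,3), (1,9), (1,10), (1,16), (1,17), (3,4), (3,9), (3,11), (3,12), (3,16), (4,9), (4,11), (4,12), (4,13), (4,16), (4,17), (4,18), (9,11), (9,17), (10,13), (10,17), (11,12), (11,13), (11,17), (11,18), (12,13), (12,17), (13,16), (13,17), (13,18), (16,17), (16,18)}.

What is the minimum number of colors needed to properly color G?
χ(G) = 5

Clique number ω(G) = 5 (lower bound: χ ≥ ω).
The clique on [4, 11, 12, 13, 17] has size 5, forcing χ ≥ 5, and the coloring below uses 5 colors, so χ(G) = 5.
A valid 5-coloring: color 1: [3, 17, 18]; color 2: [1, 4]; color 3: [10, 11, 16]; color 4: [9, 13]; color 5: [12].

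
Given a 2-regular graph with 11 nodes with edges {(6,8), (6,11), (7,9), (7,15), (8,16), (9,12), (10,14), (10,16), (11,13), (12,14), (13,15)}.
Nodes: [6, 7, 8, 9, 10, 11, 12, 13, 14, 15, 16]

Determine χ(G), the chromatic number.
Clique number ω(G) = 2 (lower bound: χ ≥ ω).
Odd cycle [12, 9, 7, 15, 13, 11, 6, 8, 16, 10, 14] needs 3 colors (χ ≥ 3).
The coloring below uses 3 colors, so χ(G) = 3.
A valid 3-coloring: color 1: [7, 8, 10, 12, 13]; color 2: [6, 9, 14, 15, 16]; color 3: [11].

χ(G) = 3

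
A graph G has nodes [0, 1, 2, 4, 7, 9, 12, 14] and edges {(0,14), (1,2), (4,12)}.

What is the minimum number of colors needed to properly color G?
Clique number ω(G) = 2 (lower bound: χ ≥ ω).
The graph is bipartite (no odd cycle), so 2 colors suffice: χ(G) = 2.
A valid 2-coloring: color 1: [2, 4, 7, 9, 14]; color 2: [0, 1, 12].

χ(G) = 2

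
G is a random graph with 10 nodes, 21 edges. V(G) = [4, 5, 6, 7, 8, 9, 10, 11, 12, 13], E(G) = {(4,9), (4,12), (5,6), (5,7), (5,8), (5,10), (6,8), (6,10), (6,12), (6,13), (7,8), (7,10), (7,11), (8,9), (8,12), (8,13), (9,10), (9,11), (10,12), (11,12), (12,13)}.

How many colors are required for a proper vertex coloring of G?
χ(G) = 4

Clique number ω(G) = 4 (lower bound: χ ≥ ω).
The clique on [6, 8, 12, 13] has size 4, forcing χ ≥ 4, and the coloring below uses 4 colors, so χ(G) = 4.
A valid 4-coloring: color 1: [4, 8, 10, 11]; color 2: [5, 9, 12]; color 3: [6, 7]; color 4: [13].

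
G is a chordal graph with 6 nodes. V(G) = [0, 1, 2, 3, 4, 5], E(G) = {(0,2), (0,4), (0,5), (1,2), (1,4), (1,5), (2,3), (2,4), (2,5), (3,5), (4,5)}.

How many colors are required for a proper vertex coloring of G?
χ(G) = 4

Clique number ω(G) = 4 (lower bound: χ ≥ ω).
The clique on [0, 2, 4, 5] has size 4, forcing χ ≥ 4, and the coloring below uses 4 colors, so χ(G) = 4.
A valid 4-coloring: color 1: [5]; color 2: [2]; color 3: [3, 4]; color 4: [0, 1].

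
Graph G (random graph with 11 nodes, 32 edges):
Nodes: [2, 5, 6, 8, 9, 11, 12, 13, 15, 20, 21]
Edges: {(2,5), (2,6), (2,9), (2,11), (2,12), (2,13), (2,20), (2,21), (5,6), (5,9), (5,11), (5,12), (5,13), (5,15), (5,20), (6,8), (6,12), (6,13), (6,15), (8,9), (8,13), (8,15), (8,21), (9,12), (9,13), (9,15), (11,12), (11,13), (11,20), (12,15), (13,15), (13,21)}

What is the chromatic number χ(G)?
χ(G) = 4

Clique number ω(G) = 4 (lower bound: χ ≥ ω).
The clique on [8, 9, 13, 15] has size 4, forcing χ ≥ 4, and the coloring below uses 4 colors, so χ(G) = 4.
A valid 4-coloring: color 1: [2, 15]; color 2: [5, 8]; color 3: [12, 13, 20]; color 4: [6, 9, 11, 21].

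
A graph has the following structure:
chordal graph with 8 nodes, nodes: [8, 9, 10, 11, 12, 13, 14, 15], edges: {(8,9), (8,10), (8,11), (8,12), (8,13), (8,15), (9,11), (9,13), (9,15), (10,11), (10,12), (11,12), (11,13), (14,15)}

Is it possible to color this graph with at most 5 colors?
A valid 5-coloring: color 1: [8, 14]; color 2: [11, 15]; color 3: [9, 10]; color 4: [12, 13].
(χ(G) = 4 ≤ 5.)

Yes, G is 5-colorable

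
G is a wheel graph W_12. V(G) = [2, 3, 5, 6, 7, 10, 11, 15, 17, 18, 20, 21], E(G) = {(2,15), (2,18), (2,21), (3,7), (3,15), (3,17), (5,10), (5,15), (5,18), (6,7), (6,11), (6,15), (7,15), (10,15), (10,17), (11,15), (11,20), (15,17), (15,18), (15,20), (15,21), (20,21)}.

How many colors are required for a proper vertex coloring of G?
χ(G) = 4

Clique number ω(G) = 3 (lower bound: χ ≥ ω).
Odd cycle [3, 17, 10, 5, 18, 2, 21, 20, 11, 6, 7] needs 3 colors (χ ≥ 3).
Vertex 15 is adjacent to every vertex of [2, 3, 5, 6, 7, 10, 11, 17, 18, 20, 21], which already need 3 colors among themselves, so 15 needs a new color (χ ≥ 4).
The coloring below uses 4 colors, so χ(G) = 4.
A valid 4-coloring: color 1: [15]; color 2: [3, 6, 10, 18, 21]; color 3: [2, 5, 7, 17, 20]; color 4: [11].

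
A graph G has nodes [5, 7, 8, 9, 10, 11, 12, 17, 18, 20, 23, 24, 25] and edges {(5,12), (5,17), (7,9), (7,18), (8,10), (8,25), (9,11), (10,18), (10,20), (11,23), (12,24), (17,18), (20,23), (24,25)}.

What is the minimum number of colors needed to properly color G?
χ(G) = 3

Clique number ω(G) = 2 (lower bound: χ ≥ ω).
Odd cycle [7, 18, 10, 20, 23, 11, 9] needs 3 colors (χ ≥ 3).
The coloring below uses 3 colors, so χ(G) = 3.
A valid 3-coloring: color 1: [5, 8, 9, 18, 20, 24]; color 2: [7, 10, 11, 12, 17, 25]; color 3: [23].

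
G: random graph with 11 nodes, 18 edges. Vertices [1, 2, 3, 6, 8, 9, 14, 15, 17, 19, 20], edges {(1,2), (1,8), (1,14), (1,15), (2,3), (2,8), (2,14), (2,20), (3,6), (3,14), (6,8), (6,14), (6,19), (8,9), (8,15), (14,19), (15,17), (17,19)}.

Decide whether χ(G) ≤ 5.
Yes, G is 5-colorable

A valid 5-coloring: color 1: [2, 6, 9, 15]; color 2: [8, 14, 17, 20]; color 3: [1, 3, 19].
(χ(G) = 3 ≤ 5.)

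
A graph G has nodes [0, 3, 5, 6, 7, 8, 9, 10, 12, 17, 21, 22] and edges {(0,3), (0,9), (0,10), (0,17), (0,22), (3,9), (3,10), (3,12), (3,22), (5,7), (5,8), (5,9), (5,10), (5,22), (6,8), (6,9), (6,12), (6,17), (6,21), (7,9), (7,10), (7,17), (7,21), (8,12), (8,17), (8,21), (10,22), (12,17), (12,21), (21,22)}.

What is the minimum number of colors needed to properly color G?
χ(G) = 4

Clique number ω(G) = 4 (lower bound: χ ≥ ω).
The clique on [0, 3, 10, 22] has size 4, forcing χ ≥ 4, and the coloring below uses 4 colors, so χ(G) = 4.
A valid 4-coloring: color 1: [9, 10, 17, 21]; color 2: [3, 5, 6]; color 3: [7, 8, 22]; color 4: [0, 12].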